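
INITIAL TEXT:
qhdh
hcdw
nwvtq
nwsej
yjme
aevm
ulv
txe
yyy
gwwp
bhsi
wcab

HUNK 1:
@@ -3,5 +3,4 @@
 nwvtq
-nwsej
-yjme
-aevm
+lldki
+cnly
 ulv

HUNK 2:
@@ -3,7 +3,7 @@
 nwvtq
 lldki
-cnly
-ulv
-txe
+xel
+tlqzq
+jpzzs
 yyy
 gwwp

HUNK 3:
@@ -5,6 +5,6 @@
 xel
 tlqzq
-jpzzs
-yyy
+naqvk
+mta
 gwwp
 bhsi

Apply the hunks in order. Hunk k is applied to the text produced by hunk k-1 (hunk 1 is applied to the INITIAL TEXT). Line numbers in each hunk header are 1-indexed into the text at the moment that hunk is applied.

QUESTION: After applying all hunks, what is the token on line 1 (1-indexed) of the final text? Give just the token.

Answer: qhdh

Derivation:
Hunk 1: at line 3 remove [nwsej,yjme,aevm] add [lldki,cnly] -> 11 lines: qhdh hcdw nwvtq lldki cnly ulv txe yyy gwwp bhsi wcab
Hunk 2: at line 3 remove [cnly,ulv,txe] add [xel,tlqzq,jpzzs] -> 11 lines: qhdh hcdw nwvtq lldki xel tlqzq jpzzs yyy gwwp bhsi wcab
Hunk 3: at line 5 remove [jpzzs,yyy] add [naqvk,mta] -> 11 lines: qhdh hcdw nwvtq lldki xel tlqzq naqvk mta gwwp bhsi wcab
Final line 1: qhdh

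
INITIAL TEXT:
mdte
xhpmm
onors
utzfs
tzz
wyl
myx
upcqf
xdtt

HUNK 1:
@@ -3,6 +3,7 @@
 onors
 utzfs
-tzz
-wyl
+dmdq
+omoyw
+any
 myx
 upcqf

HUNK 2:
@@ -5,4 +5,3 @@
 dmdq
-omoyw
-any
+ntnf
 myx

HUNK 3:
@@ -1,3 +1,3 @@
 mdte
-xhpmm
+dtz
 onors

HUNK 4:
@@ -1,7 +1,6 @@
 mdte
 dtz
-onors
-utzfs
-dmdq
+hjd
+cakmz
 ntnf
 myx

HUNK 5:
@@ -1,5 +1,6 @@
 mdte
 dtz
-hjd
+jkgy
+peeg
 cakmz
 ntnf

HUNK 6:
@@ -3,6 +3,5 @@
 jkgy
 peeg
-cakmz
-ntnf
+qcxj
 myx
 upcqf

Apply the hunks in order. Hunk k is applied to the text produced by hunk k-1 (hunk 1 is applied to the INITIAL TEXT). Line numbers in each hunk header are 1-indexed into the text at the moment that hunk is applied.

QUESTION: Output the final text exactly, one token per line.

Hunk 1: at line 3 remove [tzz,wyl] add [dmdq,omoyw,any] -> 10 lines: mdte xhpmm onors utzfs dmdq omoyw any myx upcqf xdtt
Hunk 2: at line 5 remove [omoyw,any] add [ntnf] -> 9 lines: mdte xhpmm onors utzfs dmdq ntnf myx upcqf xdtt
Hunk 3: at line 1 remove [xhpmm] add [dtz] -> 9 lines: mdte dtz onors utzfs dmdq ntnf myx upcqf xdtt
Hunk 4: at line 1 remove [onors,utzfs,dmdq] add [hjd,cakmz] -> 8 lines: mdte dtz hjd cakmz ntnf myx upcqf xdtt
Hunk 5: at line 1 remove [hjd] add [jkgy,peeg] -> 9 lines: mdte dtz jkgy peeg cakmz ntnf myx upcqf xdtt
Hunk 6: at line 3 remove [cakmz,ntnf] add [qcxj] -> 8 lines: mdte dtz jkgy peeg qcxj myx upcqf xdtt

Answer: mdte
dtz
jkgy
peeg
qcxj
myx
upcqf
xdtt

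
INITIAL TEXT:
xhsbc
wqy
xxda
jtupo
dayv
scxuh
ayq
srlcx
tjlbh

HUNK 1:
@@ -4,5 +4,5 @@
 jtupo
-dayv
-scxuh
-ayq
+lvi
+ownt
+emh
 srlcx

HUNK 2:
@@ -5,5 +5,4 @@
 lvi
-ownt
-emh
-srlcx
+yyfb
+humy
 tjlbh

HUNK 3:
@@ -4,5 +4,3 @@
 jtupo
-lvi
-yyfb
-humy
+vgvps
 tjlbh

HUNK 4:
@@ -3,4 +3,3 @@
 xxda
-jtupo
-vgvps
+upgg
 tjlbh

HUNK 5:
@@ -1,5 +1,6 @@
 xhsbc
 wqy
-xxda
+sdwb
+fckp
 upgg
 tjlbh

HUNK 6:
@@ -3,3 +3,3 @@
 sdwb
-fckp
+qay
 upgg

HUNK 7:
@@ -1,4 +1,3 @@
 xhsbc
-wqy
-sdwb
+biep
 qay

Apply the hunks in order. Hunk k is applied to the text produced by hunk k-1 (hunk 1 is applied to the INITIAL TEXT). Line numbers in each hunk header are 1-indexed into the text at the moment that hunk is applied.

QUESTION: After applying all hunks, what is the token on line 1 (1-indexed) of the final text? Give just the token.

Hunk 1: at line 4 remove [dayv,scxuh,ayq] add [lvi,ownt,emh] -> 9 lines: xhsbc wqy xxda jtupo lvi ownt emh srlcx tjlbh
Hunk 2: at line 5 remove [ownt,emh,srlcx] add [yyfb,humy] -> 8 lines: xhsbc wqy xxda jtupo lvi yyfb humy tjlbh
Hunk 3: at line 4 remove [lvi,yyfb,humy] add [vgvps] -> 6 lines: xhsbc wqy xxda jtupo vgvps tjlbh
Hunk 4: at line 3 remove [jtupo,vgvps] add [upgg] -> 5 lines: xhsbc wqy xxda upgg tjlbh
Hunk 5: at line 1 remove [xxda] add [sdwb,fckp] -> 6 lines: xhsbc wqy sdwb fckp upgg tjlbh
Hunk 6: at line 3 remove [fckp] add [qay] -> 6 lines: xhsbc wqy sdwb qay upgg tjlbh
Hunk 7: at line 1 remove [wqy,sdwb] add [biep] -> 5 lines: xhsbc biep qay upgg tjlbh
Final line 1: xhsbc

Answer: xhsbc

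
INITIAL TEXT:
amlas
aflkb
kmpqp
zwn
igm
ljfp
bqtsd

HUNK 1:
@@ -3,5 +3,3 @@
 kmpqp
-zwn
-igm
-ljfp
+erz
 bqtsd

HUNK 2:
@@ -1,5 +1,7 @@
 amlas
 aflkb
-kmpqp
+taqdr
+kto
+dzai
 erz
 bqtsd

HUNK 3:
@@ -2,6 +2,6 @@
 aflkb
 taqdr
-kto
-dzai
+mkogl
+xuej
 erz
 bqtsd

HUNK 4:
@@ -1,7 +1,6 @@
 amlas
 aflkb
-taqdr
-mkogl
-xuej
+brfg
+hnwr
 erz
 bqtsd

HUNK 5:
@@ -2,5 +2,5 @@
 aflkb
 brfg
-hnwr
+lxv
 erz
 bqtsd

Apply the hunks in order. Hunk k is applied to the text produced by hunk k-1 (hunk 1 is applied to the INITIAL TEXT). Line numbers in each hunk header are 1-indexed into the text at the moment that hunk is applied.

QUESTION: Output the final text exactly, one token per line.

Hunk 1: at line 3 remove [zwn,igm,ljfp] add [erz] -> 5 lines: amlas aflkb kmpqp erz bqtsd
Hunk 2: at line 1 remove [kmpqp] add [taqdr,kto,dzai] -> 7 lines: amlas aflkb taqdr kto dzai erz bqtsd
Hunk 3: at line 2 remove [kto,dzai] add [mkogl,xuej] -> 7 lines: amlas aflkb taqdr mkogl xuej erz bqtsd
Hunk 4: at line 1 remove [taqdr,mkogl,xuej] add [brfg,hnwr] -> 6 lines: amlas aflkb brfg hnwr erz bqtsd
Hunk 5: at line 2 remove [hnwr] add [lxv] -> 6 lines: amlas aflkb brfg lxv erz bqtsd

Answer: amlas
aflkb
brfg
lxv
erz
bqtsd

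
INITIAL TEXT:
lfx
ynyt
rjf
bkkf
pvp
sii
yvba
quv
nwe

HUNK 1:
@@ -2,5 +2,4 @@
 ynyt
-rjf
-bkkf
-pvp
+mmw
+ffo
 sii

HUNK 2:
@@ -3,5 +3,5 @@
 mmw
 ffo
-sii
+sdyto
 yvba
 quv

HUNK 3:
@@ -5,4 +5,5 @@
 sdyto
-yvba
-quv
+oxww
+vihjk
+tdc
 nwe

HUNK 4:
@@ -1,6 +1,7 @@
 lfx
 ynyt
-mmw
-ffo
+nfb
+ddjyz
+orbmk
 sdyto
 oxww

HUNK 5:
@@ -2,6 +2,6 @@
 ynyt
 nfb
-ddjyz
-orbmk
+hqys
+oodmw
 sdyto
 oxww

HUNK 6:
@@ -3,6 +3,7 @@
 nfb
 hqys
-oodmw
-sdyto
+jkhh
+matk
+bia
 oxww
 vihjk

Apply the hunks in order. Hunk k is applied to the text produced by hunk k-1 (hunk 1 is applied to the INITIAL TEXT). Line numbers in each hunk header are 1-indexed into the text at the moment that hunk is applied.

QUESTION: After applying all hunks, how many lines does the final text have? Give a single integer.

Answer: 11

Derivation:
Hunk 1: at line 2 remove [rjf,bkkf,pvp] add [mmw,ffo] -> 8 lines: lfx ynyt mmw ffo sii yvba quv nwe
Hunk 2: at line 3 remove [sii] add [sdyto] -> 8 lines: lfx ynyt mmw ffo sdyto yvba quv nwe
Hunk 3: at line 5 remove [yvba,quv] add [oxww,vihjk,tdc] -> 9 lines: lfx ynyt mmw ffo sdyto oxww vihjk tdc nwe
Hunk 4: at line 1 remove [mmw,ffo] add [nfb,ddjyz,orbmk] -> 10 lines: lfx ynyt nfb ddjyz orbmk sdyto oxww vihjk tdc nwe
Hunk 5: at line 2 remove [ddjyz,orbmk] add [hqys,oodmw] -> 10 lines: lfx ynyt nfb hqys oodmw sdyto oxww vihjk tdc nwe
Hunk 6: at line 3 remove [oodmw,sdyto] add [jkhh,matk,bia] -> 11 lines: lfx ynyt nfb hqys jkhh matk bia oxww vihjk tdc nwe
Final line count: 11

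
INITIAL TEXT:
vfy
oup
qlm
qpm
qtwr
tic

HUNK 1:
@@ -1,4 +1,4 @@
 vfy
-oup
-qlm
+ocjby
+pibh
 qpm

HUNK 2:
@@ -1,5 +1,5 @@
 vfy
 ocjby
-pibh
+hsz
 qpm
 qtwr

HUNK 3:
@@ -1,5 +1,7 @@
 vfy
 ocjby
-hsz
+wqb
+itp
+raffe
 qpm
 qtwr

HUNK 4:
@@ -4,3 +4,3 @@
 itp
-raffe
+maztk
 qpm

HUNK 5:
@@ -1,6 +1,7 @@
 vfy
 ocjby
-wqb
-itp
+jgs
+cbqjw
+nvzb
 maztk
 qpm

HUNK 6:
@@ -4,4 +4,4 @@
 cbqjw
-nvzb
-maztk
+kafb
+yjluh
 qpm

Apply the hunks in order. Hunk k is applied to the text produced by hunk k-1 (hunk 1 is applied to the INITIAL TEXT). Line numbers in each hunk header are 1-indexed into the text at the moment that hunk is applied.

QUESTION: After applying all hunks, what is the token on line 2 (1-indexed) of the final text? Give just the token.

Answer: ocjby

Derivation:
Hunk 1: at line 1 remove [oup,qlm] add [ocjby,pibh] -> 6 lines: vfy ocjby pibh qpm qtwr tic
Hunk 2: at line 1 remove [pibh] add [hsz] -> 6 lines: vfy ocjby hsz qpm qtwr tic
Hunk 3: at line 1 remove [hsz] add [wqb,itp,raffe] -> 8 lines: vfy ocjby wqb itp raffe qpm qtwr tic
Hunk 4: at line 4 remove [raffe] add [maztk] -> 8 lines: vfy ocjby wqb itp maztk qpm qtwr tic
Hunk 5: at line 1 remove [wqb,itp] add [jgs,cbqjw,nvzb] -> 9 lines: vfy ocjby jgs cbqjw nvzb maztk qpm qtwr tic
Hunk 6: at line 4 remove [nvzb,maztk] add [kafb,yjluh] -> 9 lines: vfy ocjby jgs cbqjw kafb yjluh qpm qtwr tic
Final line 2: ocjby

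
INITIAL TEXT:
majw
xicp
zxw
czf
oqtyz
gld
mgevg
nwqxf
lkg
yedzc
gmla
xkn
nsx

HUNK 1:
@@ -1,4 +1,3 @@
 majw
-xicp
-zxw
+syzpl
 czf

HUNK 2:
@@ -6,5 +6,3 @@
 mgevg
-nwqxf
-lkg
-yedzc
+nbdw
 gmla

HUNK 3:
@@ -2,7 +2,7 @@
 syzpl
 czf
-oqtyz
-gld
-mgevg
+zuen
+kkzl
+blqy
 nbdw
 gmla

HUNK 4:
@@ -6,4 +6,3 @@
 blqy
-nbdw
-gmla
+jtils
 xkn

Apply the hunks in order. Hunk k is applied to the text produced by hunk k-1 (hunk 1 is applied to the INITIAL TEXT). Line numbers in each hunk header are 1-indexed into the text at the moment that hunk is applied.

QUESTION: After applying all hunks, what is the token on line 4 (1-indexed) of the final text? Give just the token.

Hunk 1: at line 1 remove [xicp,zxw] add [syzpl] -> 12 lines: majw syzpl czf oqtyz gld mgevg nwqxf lkg yedzc gmla xkn nsx
Hunk 2: at line 6 remove [nwqxf,lkg,yedzc] add [nbdw] -> 10 lines: majw syzpl czf oqtyz gld mgevg nbdw gmla xkn nsx
Hunk 3: at line 2 remove [oqtyz,gld,mgevg] add [zuen,kkzl,blqy] -> 10 lines: majw syzpl czf zuen kkzl blqy nbdw gmla xkn nsx
Hunk 4: at line 6 remove [nbdw,gmla] add [jtils] -> 9 lines: majw syzpl czf zuen kkzl blqy jtils xkn nsx
Final line 4: zuen

Answer: zuen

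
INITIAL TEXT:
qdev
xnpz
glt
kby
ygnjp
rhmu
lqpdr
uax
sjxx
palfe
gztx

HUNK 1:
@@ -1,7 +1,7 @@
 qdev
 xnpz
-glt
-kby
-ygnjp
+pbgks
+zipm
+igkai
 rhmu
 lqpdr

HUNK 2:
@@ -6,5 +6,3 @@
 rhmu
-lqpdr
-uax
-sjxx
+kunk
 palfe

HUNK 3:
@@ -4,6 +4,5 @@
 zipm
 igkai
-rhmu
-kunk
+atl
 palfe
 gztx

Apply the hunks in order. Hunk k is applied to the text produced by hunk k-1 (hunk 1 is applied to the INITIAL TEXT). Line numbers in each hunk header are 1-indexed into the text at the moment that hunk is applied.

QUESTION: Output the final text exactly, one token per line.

Hunk 1: at line 1 remove [glt,kby,ygnjp] add [pbgks,zipm,igkai] -> 11 lines: qdev xnpz pbgks zipm igkai rhmu lqpdr uax sjxx palfe gztx
Hunk 2: at line 6 remove [lqpdr,uax,sjxx] add [kunk] -> 9 lines: qdev xnpz pbgks zipm igkai rhmu kunk palfe gztx
Hunk 3: at line 4 remove [rhmu,kunk] add [atl] -> 8 lines: qdev xnpz pbgks zipm igkai atl palfe gztx

Answer: qdev
xnpz
pbgks
zipm
igkai
atl
palfe
gztx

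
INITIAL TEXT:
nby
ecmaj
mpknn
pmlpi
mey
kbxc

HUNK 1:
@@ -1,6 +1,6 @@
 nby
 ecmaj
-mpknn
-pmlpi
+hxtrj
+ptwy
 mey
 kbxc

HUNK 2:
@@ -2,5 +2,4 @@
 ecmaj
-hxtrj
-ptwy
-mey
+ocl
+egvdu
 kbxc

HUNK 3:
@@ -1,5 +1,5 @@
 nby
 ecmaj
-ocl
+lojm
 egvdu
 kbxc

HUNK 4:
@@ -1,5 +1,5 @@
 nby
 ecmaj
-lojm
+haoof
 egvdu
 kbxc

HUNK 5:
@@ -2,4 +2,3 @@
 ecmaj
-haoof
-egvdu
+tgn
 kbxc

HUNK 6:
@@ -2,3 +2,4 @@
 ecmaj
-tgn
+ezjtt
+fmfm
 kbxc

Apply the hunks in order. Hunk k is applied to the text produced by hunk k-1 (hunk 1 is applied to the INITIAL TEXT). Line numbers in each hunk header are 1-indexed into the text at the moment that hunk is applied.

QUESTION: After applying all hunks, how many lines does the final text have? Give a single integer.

Hunk 1: at line 1 remove [mpknn,pmlpi] add [hxtrj,ptwy] -> 6 lines: nby ecmaj hxtrj ptwy mey kbxc
Hunk 2: at line 2 remove [hxtrj,ptwy,mey] add [ocl,egvdu] -> 5 lines: nby ecmaj ocl egvdu kbxc
Hunk 3: at line 1 remove [ocl] add [lojm] -> 5 lines: nby ecmaj lojm egvdu kbxc
Hunk 4: at line 1 remove [lojm] add [haoof] -> 5 lines: nby ecmaj haoof egvdu kbxc
Hunk 5: at line 2 remove [haoof,egvdu] add [tgn] -> 4 lines: nby ecmaj tgn kbxc
Hunk 6: at line 2 remove [tgn] add [ezjtt,fmfm] -> 5 lines: nby ecmaj ezjtt fmfm kbxc
Final line count: 5

Answer: 5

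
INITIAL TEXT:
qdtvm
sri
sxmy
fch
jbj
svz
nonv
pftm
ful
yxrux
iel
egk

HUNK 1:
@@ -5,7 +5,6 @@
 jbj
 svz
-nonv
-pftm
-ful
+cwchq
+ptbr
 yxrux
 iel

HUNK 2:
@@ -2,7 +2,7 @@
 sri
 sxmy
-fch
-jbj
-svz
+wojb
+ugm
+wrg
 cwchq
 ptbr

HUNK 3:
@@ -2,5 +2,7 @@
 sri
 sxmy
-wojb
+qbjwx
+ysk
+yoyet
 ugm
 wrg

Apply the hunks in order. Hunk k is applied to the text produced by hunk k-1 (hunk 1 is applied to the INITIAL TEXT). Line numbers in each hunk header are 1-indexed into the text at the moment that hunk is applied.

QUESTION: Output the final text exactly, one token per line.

Answer: qdtvm
sri
sxmy
qbjwx
ysk
yoyet
ugm
wrg
cwchq
ptbr
yxrux
iel
egk

Derivation:
Hunk 1: at line 5 remove [nonv,pftm,ful] add [cwchq,ptbr] -> 11 lines: qdtvm sri sxmy fch jbj svz cwchq ptbr yxrux iel egk
Hunk 2: at line 2 remove [fch,jbj,svz] add [wojb,ugm,wrg] -> 11 lines: qdtvm sri sxmy wojb ugm wrg cwchq ptbr yxrux iel egk
Hunk 3: at line 2 remove [wojb] add [qbjwx,ysk,yoyet] -> 13 lines: qdtvm sri sxmy qbjwx ysk yoyet ugm wrg cwchq ptbr yxrux iel egk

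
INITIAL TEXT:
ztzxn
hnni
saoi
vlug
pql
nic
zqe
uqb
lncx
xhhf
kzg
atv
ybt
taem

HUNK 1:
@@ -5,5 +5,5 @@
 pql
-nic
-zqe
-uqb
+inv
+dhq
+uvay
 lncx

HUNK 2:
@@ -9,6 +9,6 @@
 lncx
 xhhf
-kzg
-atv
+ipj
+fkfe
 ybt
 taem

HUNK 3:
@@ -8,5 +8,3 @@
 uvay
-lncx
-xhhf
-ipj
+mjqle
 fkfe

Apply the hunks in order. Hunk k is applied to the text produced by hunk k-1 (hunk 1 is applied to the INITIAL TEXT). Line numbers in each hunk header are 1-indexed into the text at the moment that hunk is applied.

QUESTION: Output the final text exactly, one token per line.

Answer: ztzxn
hnni
saoi
vlug
pql
inv
dhq
uvay
mjqle
fkfe
ybt
taem

Derivation:
Hunk 1: at line 5 remove [nic,zqe,uqb] add [inv,dhq,uvay] -> 14 lines: ztzxn hnni saoi vlug pql inv dhq uvay lncx xhhf kzg atv ybt taem
Hunk 2: at line 9 remove [kzg,atv] add [ipj,fkfe] -> 14 lines: ztzxn hnni saoi vlug pql inv dhq uvay lncx xhhf ipj fkfe ybt taem
Hunk 3: at line 8 remove [lncx,xhhf,ipj] add [mjqle] -> 12 lines: ztzxn hnni saoi vlug pql inv dhq uvay mjqle fkfe ybt taem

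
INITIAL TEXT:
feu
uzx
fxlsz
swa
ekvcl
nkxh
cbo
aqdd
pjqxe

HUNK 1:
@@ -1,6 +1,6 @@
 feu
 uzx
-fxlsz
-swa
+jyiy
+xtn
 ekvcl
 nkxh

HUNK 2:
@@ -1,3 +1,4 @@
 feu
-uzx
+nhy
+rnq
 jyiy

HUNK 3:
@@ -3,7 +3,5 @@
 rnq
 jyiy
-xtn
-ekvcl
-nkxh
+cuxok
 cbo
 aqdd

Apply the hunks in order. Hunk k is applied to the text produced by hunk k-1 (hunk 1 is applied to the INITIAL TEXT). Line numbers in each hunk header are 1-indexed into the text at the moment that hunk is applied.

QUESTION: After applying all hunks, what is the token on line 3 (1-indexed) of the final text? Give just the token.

Hunk 1: at line 1 remove [fxlsz,swa] add [jyiy,xtn] -> 9 lines: feu uzx jyiy xtn ekvcl nkxh cbo aqdd pjqxe
Hunk 2: at line 1 remove [uzx] add [nhy,rnq] -> 10 lines: feu nhy rnq jyiy xtn ekvcl nkxh cbo aqdd pjqxe
Hunk 3: at line 3 remove [xtn,ekvcl,nkxh] add [cuxok] -> 8 lines: feu nhy rnq jyiy cuxok cbo aqdd pjqxe
Final line 3: rnq

Answer: rnq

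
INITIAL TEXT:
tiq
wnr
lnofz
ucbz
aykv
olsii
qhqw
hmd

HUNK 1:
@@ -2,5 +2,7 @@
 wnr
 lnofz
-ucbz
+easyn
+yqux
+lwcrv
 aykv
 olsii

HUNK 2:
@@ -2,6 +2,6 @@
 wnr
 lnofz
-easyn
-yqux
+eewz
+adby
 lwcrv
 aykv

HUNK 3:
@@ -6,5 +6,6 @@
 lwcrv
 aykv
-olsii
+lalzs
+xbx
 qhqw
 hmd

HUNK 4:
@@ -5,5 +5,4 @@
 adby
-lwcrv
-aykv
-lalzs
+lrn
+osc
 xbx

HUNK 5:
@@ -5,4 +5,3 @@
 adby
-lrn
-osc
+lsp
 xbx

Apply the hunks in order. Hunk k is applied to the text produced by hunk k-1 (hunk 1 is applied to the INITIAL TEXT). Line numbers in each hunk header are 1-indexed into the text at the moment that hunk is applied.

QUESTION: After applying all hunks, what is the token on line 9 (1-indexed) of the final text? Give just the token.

Hunk 1: at line 2 remove [ucbz] add [easyn,yqux,lwcrv] -> 10 lines: tiq wnr lnofz easyn yqux lwcrv aykv olsii qhqw hmd
Hunk 2: at line 2 remove [easyn,yqux] add [eewz,adby] -> 10 lines: tiq wnr lnofz eewz adby lwcrv aykv olsii qhqw hmd
Hunk 3: at line 6 remove [olsii] add [lalzs,xbx] -> 11 lines: tiq wnr lnofz eewz adby lwcrv aykv lalzs xbx qhqw hmd
Hunk 4: at line 5 remove [lwcrv,aykv,lalzs] add [lrn,osc] -> 10 lines: tiq wnr lnofz eewz adby lrn osc xbx qhqw hmd
Hunk 5: at line 5 remove [lrn,osc] add [lsp] -> 9 lines: tiq wnr lnofz eewz adby lsp xbx qhqw hmd
Final line 9: hmd

Answer: hmd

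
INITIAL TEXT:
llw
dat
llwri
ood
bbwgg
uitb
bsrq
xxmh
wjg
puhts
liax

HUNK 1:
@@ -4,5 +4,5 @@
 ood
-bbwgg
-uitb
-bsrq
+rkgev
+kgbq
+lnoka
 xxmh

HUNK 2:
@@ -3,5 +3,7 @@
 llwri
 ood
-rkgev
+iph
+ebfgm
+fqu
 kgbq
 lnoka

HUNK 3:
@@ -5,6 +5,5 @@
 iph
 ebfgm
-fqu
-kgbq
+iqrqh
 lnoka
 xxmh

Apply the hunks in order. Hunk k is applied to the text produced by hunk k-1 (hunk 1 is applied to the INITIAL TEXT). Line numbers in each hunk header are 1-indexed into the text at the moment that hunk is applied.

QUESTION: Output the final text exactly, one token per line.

Answer: llw
dat
llwri
ood
iph
ebfgm
iqrqh
lnoka
xxmh
wjg
puhts
liax

Derivation:
Hunk 1: at line 4 remove [bbwgg,uitb,bsrq] add [rkgev,kgbq,lnoka] -> 11 lines: llw dat llwri ood rkgev kgbq lnoka xxmh wjg puhts liax
Hunk 2: at line 3 remove [rkgev] add [iph,ebfgm,fqu] -> 13 lines: llw dat llwri ood iph ebfgm fqu kgbq lnoka xxmh wjg puhts liax
Hunk 3: at line 5 remove [fqu,kgbq] add [iqrqh] -> 12 lines: llw dat llwri ood iph ebfgm iqrqh lnoka xxmh wjg puhts liax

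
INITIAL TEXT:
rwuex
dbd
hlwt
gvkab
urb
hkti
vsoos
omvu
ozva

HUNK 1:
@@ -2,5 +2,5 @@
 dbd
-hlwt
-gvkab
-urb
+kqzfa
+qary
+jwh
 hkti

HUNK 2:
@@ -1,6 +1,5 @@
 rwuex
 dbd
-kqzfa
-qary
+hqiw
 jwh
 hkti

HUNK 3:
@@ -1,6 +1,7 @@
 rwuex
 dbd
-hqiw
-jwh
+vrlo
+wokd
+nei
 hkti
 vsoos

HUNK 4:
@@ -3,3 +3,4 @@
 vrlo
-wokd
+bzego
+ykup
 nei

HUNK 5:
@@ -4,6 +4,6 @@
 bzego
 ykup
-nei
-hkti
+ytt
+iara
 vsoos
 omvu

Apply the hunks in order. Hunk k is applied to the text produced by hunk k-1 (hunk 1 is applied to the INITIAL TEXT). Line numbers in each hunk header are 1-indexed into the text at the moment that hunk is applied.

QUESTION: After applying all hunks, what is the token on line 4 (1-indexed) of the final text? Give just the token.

Answer: bzego

Derivation:
Hunk 1: at line 2 remove [hlwt,gvkab,urb] add [kqzfa,qary,jwh] -> 9 lines: rwuex dbd kqzfa qary jwh hkti vsoos omvu ozva
Hunk 2: at line 1 remove [kqzfa,qary] add [hqiw] -> 8 lines: rwuex dbd hqiw jwh hkti vsoos omvu ozva
Hunk 3: at line 1 remove [hqiw,jwh] add [vrlo,wokd,nei] -> 9 lines: rwuex dbd vrlo wokd nei hkti vsoos omvu ozva
Hunk 4: at line 3 remove [wokd] add [bzego,ykup] -> 10 lines: rwuex dbd vrlo bzego ykup nei hkti vsoos omvu ozva
Hunk 5: at line 4 remove [nei,hkti] add [ytt,iara] -> 10 lines: rwuex dbd vrlo bzego ykup ytt iara vsoos omvu ozva
Final line 4: bzego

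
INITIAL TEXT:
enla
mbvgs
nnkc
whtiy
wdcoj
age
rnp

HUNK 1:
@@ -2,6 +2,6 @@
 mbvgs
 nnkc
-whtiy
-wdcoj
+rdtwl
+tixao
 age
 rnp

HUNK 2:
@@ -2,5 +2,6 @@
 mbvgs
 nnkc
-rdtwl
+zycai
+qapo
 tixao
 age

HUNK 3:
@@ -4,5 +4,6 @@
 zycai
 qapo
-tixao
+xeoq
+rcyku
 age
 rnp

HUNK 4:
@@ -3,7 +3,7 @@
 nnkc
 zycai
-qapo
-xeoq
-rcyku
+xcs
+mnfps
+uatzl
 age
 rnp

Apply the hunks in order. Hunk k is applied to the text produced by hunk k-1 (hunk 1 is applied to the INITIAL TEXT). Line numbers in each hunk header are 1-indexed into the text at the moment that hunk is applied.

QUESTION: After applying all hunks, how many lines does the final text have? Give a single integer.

Answer: 9

Derivation:
Hunk 1: at line 2 remove [whtiy,wdcoj] add [rdtwl,tixao] -> 7 lines: enla mbvgs nnkc rdtwl tixao age rnp
Hunk 2: at line 2 remove [rdtwl] add [zycai,qapo] -> 8 lines: enla mbvgs nnkc zycai qapo tixao age rnp
Hunk 3: at line 4 remove [tixao] add [xeoq,rcyku] -> 9 lines: enla mbvgs nnkc zycai qapo xeoq rcyku age rnp
Hunk 4: at line 3 remove [qapo,xeoq,rcyku] add [xcs,mnfps,uatzl] -> 9 lines: enla mbvgs nnkc zycai xcs mnfps uatzl age rnp
Final line count: 9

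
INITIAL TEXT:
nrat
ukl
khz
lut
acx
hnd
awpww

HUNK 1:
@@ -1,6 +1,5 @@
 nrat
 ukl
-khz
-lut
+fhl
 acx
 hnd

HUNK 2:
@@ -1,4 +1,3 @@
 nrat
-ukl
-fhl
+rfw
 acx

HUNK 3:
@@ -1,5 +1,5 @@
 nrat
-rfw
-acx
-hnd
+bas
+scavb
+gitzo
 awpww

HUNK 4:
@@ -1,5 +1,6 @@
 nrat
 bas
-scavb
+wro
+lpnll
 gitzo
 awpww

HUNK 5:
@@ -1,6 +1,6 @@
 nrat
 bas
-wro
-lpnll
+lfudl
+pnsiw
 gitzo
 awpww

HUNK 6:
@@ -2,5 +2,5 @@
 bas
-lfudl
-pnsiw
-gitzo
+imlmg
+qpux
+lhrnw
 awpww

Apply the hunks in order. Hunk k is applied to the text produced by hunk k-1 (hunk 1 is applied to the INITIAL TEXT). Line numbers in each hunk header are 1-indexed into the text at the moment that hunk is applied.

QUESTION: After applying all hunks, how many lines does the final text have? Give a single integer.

Answer: 6

Derivation:
Hunk 1: at line 1 remove [khz,lut] add [fhl] -> 6 lines: nrat ukl fhl acx hnd awpww
Hunk 2: at line 1 remove [ukl,fhl] add [rfw] -> 5 lines: nrat rfw acx hnd awpww
Hunk 3: at line 1 remove [rfw,acx,hnd] add [bas,scavb,gitzo] -> 5 lines: nrat bas scavb gitzo awpww
Hunk 4: at line 1 remove [scavb] add [wro,lpnll] -> 6 lines: nrat bas wro lpnll gitzo awpww
Hunk 5: at line 1 remove [wro,lpnll] add [lfudl,pnsiw] -> 6 lines: nrat bas lfudl pnsiw gitzo awpww
Hunk 6: at line 2 remove [lfudl,pnsiw,gitzo] add [imlmg,qpux,lhrnw] -> 6 lines: nrat bas imlmg qpux lhrnw awpww
Final line count: 6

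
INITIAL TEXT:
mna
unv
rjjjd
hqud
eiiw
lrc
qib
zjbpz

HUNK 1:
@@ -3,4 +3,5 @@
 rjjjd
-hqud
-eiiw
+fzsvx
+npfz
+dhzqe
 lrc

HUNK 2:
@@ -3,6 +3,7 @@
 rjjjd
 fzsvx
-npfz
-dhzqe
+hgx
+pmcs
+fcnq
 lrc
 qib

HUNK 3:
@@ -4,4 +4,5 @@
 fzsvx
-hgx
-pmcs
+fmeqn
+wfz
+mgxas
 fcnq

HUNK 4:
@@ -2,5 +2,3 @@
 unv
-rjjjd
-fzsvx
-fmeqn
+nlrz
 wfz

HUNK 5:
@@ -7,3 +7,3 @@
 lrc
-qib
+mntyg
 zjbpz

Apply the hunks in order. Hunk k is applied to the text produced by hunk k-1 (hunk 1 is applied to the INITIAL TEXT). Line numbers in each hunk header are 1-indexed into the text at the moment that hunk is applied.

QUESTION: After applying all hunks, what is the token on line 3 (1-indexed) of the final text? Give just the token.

Hunk 1: at line 3 remove [hqud,eiiw] add [fzsvx,npfz,dhzqe] -> 9 lines: mna unv rjjjd fzsvx npfz dhzqe lrc qib zjbpz
Hunk 2: at line 3 remove [npfz,dhzqe] add [hgx,pmcs,fcnq] -> 10 lines: mna unv rjjjd fzsvx hgx pmcs fcnq lrc qib zjbpz
Hunk 3: at line 4 remove [hgx,pmcs] add [fmeqn,wfz,mgxas] -> 11 lines: mna unv rjjjd fzsvx fmeqn wfz mgxas fcnq lrc qib zjbpz
Hunk 4: at line 2 remove [rjjjd,fzsvx,fmeqn] add [nlrz] -> 9 lines: mna unv nlrz wfz mgxas fcnq lrc qib zjbpz
Hunk 5: at line 7 remove [qib] add [mntyg] -> 9 lines: mna unv nlrz wfz mgxas fcnq lrc mntyg zjbpz
Final line 3: nlrz

Answer: nlrz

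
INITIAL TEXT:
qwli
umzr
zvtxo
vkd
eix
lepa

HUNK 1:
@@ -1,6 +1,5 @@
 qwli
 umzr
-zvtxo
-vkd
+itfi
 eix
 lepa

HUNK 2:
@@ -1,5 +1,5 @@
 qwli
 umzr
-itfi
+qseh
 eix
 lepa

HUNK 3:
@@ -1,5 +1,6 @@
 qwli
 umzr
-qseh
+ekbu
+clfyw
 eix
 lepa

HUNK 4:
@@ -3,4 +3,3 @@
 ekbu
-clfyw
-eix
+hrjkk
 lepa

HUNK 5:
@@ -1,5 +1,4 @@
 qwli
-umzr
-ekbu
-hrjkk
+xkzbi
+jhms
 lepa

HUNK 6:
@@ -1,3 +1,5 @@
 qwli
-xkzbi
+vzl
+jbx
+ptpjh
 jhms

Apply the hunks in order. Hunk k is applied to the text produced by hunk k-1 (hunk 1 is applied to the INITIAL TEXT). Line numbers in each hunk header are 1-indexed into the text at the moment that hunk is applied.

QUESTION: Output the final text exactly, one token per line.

Hunk 1: at line 1 remove [zvtxo,vkd] add [itfi] -> 5 lines: qwli umzr itfi eix lepa
Hunk 2: at line 1 remove [itfi] add [qseh] -> 5 lines: qwli umzr qseh eix lepa
Hunk 3: at line 1 remove [qseh] add [ekbu,clfyw] -> 6 lines: qwli umzr ekbu clfyw eix lepa
Hunk 4: at line 3 remove [clfyw,eix] add [hrjkk] -> 5 lines: qwli umzr ekbu hrjkk lepa
Hunk 5: at line 1 remove [umzr,ekbu,hrjkk] add [xkzbi,jhms] -> 4 lines: qwli xkzbi jhms lepa
Hunk 6: at line 1 remove [xkzbi] add [vzl,jbx,ptpjh] -> 6 lines: qwli vzl jbx ptpjh jhms lepa

Answer: qwli
vzl
jbx
ptpjh
jhms
lepa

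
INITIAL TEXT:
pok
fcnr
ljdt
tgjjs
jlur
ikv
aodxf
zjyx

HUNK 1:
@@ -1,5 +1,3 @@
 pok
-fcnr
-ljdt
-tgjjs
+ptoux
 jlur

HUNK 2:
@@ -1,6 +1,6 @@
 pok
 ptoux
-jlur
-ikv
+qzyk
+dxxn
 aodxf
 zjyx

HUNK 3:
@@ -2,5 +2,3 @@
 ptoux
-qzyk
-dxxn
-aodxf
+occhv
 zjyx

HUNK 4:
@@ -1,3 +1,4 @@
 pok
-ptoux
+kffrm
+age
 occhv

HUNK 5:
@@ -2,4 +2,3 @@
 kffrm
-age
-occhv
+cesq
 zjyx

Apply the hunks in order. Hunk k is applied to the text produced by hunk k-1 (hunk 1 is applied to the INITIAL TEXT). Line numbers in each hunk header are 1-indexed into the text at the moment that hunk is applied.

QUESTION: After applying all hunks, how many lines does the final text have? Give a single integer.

Answer: 4

Derivation:
Hunk 1: at line 1 remove [fcnr,ljdt,tgjjs] add [ptoux] -> 6 lines: pok ptoux jlur ikv aodxf zjyx
Hunk 2: at line 1 remove [jlur,ikv] add [qzyk,dxxn] -> 6 lines: pok ptoux qzyk dxxn aodxf zjyx
Hunk 3: at line 2 remove [qzyk,dxxn,aodxf] add [occhv] -> 4 lines: pok ptoux occhv zjyx
Hunk 4: at line 1 remove [ptoux] add [kffrm,age] -> 5 lines: pok kffrm age occhv zjyx
Hunk 5: at line 2 remove [age,occhv] add [cesq] -> 4 lines: pok kffrm cesq zjyx
Final line count: 4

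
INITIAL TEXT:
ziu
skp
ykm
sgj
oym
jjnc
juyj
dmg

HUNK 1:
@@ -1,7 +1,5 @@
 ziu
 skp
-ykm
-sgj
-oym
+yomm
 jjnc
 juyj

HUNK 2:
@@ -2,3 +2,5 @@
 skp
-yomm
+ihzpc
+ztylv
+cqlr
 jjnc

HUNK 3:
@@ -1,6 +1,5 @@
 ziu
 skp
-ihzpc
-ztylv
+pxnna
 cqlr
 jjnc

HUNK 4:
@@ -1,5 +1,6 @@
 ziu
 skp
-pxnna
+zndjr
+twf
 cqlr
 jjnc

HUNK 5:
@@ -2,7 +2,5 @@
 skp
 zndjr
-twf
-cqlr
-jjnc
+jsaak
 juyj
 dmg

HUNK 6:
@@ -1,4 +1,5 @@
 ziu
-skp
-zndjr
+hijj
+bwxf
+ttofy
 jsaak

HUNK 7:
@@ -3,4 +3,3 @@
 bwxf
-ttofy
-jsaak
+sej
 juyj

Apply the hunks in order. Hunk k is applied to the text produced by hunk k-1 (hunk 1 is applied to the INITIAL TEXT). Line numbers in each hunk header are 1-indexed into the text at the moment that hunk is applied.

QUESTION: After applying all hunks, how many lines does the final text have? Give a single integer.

Answer: 6

Derivation:
Hunk 1: at line 1 remove [ykm,sgj,oym] add [yomm] -> 6 lines: ziu skp yomm jjnc juyj dmg
Hunk 2: at line 2 remove [yomm] add [ihzpc,ztylv,cqlr] -> 8 lines: ziu skp ihzpc ztylv cqlr jjnc juyj dmg
Hunk 3: at line 1 remove [ihzpc,ztylv] add [pxnna] -> 7 lines: ziu skp pxnna cqlr jjnc juyj dmg
Hunk 4: at line 1 remove [pxnna] add [zndjr,twf] -> 8 lines: ziu skp zndjr twf cqlr jjnc juyj dmg
Hunk 5: at line 2 remove [twf,cqlr,jjnc] add [jsaak] -> 6 lines: ziu skp zndjr jsaak juyj dmg
Hunk 6: at line 1 remove [skp,zndjr] add [hijj,bwxf,ttofy] -> 7 lines: ziu hijj bwxf ttofy jsaak juyj dmg
Hunk 7: at line 3 remove [ttofy,jsaak] add [sej] -> 6 lines: ziu hijj bwxf sej juyj dmg
Final line count: 6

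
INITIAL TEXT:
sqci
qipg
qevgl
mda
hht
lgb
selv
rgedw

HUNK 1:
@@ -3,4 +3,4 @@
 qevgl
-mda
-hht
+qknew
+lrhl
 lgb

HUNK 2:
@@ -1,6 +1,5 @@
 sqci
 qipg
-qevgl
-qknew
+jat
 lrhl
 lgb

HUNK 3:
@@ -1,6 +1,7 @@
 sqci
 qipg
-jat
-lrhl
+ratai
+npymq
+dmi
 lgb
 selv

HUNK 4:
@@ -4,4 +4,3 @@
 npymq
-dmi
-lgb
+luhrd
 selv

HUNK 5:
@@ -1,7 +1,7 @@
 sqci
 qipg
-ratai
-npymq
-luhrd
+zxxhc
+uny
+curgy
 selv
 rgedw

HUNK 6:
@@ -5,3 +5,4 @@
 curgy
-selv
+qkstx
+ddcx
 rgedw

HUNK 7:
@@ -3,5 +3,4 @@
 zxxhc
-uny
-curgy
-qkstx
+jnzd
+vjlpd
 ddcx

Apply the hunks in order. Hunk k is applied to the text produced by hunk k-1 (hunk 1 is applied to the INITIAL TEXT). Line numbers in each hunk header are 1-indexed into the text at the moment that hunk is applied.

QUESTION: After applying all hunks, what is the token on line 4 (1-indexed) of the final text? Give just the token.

Answer: jnzd

Derivation:
Hunk 1: at line 3 remove [mda,hht] add [qknew,lrhl] -> 8 lines: sqci qipg qevgl qknew lrhl lgb selv rgedw
Hunk 2: at line 1 remove [qevgl,qknew] add [jat] -> 7 lines: sqci qipg jat lrhl lgb selv rgedw
Hunk 3: at line 1 remove [jat,lrhl] add [ratai,npymq,dmi] -> 8 lines: sqci qipg ratai npymq dmi lgb selv rgedw
Hunk 4: at line 4 remove [dmi,lgb] add [luhrd] -> 7 lines: sqci qipg ratai npymq luhrd selv rgedw
Hunk 5: at line 1 remove [ratai,npymq,luhrd] add [zxxhc,uny,curgy] -> 7 lines: sqci qipg zxxhc uny curgy selv rgedw
Hunk 6: at line 5 remove [selv] add [qkstx,ddcx] -> 8 lines: sqci qipg zxxhc uny curgy qkstx ddcx rgedw
Hunk 7: at line 3 remove [uny,curgy,qkstx] add [jnzd,vjlpd] -> 7 lines: sqci qipg zxxhc jnzd vjlpd ddcx rgedw
Final line 4: jnzd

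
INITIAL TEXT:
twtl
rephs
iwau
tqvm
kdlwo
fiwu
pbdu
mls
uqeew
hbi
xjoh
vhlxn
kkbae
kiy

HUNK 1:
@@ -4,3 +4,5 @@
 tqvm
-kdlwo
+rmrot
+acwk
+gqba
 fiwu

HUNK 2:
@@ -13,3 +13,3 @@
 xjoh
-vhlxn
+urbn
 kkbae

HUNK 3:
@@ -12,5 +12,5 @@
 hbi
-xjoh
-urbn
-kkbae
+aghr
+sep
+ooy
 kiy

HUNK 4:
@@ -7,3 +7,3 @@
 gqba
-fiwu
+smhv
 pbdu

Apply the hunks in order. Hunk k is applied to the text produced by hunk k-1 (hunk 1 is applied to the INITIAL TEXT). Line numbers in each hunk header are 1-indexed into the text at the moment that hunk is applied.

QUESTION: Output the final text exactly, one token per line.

Answer: twtl
rephs
iwau
tqvm
rmrot
acwk
gqba
smhv
pbdu
mls
uqeew
hbi
aghr
sep
ooy
kiy

Derivation:
Hunk 1: at line 4 remove [kdlwo] add [rmrot,acwk,gqba] -> 16 lines: twtl rephs iwau tqvm rmrot acwk gqba fiwu pbdu mls uqeew hbi xjoh vhlxn kkbae kiy
Hunk 2: at line 13 remove [vhlxn] add [urbn] -> 16 lines: twtl rephs iwau tqvm rmrot acwk gqba fiwu pbdu mls uqeew hbi xjoh urbn kkbae kiy
Hunk 3: at line 12 remove [xjoh,urbn,kkbae] add [aghr,sep,ooy] -> 16 lines: twtl rephs iwau tqvm rmrot acwk gqba fiwu pbdu mls uqeew hbi aghr sep ooy kiy
Hunk 4: at line 7 remove [fiwu] add [smhv] -> 16 lines: twtl rephs iwau tqvm rmrot acwk gqba smhv pbdu mls uqeew hbi aghr sep ooy kiy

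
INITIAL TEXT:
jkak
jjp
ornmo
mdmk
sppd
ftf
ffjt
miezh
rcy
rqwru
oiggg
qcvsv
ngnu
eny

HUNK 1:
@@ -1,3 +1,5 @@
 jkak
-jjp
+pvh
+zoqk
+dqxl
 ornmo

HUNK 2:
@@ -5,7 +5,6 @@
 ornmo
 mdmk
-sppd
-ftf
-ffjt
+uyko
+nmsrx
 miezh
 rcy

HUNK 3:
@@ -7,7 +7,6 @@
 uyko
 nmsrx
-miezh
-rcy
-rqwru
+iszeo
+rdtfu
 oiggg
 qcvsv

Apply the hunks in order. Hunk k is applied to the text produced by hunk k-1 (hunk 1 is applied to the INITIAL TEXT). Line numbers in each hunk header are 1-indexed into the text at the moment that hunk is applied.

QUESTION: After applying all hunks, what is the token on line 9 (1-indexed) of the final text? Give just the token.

Answer: iszeo

Derivation:
Hunk 1: at line 1 remove [jjp] add [pvh,zoqk,dqxl] -> 16 lines: jkak pvh zoqk dqxl ornmo mdmk sppd ftf ffjt miezh rcy rqwru oiggg qcvsv ngnu eny
Hunk 2: at line 5 remove [sppd,ftf,ffjt] add [uyko,nmsrx] -> 15 lines: jkak pvh zoqk dqxl ornmo mdmk uyko nmsrx miezh rcy rqwru oiggg qcvsv ngnu eny
Hunk 3: at line 7 remove [miezh,rcy,rqwru] add [iszeo,rdtfu] -> 14 lines: jkak pvh zoqk dqxl ornmo mdmk uyko nmsrx iszeo rdtfu oiggg qcvsv ngnu eny
Final line 9: iszeo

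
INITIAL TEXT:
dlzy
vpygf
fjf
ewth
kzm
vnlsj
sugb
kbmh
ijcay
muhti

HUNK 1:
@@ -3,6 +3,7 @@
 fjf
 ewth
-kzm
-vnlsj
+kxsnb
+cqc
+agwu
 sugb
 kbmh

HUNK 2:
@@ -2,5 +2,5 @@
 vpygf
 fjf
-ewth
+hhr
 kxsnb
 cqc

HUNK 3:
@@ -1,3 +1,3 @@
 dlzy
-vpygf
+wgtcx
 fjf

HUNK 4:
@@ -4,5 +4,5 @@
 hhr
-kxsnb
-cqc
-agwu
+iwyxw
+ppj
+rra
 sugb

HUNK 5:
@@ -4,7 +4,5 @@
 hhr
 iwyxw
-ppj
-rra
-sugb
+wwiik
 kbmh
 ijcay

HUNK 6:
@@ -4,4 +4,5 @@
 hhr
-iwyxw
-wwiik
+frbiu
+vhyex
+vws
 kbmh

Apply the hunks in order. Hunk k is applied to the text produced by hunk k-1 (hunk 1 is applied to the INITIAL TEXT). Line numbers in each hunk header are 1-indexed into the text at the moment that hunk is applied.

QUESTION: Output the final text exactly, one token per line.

Answer: dlzy
wgtcx
fjf
hhr
frbiu
vhyex
vws
kbmh
ijcay
muhti

Derivation:
Hunk 1: at line 3 remove [kzm,vnlsj] add [kxsnb,cqc,agwu] -> 11 lines: dlzy vpygf fjf ewth kxsnb cqc agwu sugb kbmh ijcay muhti
Hunk 2: at line 2 remove [ewth] add [hhr] -> 11 lines: dlzy vpygf fjf hhr kxsnb cqc agwu sugb kbmh ijcay muhti
Hunk 3: at line 1 remove [vpygf] add [wgtcx] -> 11 lines: dlzy wgtcx fjf hhr kxsnb cqc agwu sugb kbmh ijcay muhti
Hunk 4: at line 4 remove [kxsnb,cqc,agwu] add [iwyxw,ppj,rra] -> 11 lines: dlzy wgtcx fjf hhr iwyxw ppj rra sugb kbmh ijcay muhti
Hunk 5: at line 4 remove [ppj,rra,sugb] add [wwiik] -> 9 lines: dlzy wgtcx fjf hhr iwyxw wwiik kbmh ijcay muhti
Hunk 6: at line 4 remove [iwyxw,wwiik] add [frbiu,vhyex,vws] -> 10 lines: dlzy wgtcx fjf hhr frbiu vhyex vws kbmh ijcay muhti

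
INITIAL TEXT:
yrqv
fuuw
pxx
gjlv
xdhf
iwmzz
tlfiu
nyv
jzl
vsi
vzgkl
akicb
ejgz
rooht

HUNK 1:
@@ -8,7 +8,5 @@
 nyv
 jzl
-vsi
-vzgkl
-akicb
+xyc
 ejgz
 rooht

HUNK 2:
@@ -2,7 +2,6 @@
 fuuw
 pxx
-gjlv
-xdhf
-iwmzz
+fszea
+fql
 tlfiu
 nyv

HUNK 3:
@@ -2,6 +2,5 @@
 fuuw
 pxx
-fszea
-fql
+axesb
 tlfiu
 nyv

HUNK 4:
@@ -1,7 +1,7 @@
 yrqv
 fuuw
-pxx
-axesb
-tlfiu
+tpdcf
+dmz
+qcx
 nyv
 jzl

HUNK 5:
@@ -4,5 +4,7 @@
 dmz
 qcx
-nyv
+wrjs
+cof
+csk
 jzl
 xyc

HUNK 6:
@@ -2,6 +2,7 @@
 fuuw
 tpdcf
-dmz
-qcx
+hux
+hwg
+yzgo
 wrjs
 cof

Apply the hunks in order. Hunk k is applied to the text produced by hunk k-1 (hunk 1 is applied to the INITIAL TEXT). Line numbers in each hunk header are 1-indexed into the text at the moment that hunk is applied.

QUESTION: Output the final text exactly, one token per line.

Answer: yrqv
fuuw
tpdcf
hux
hwg
yzgo
wrjs
cof
csk
jzl
xyc
ejgz
rooht

Derivation:
Hunk 1: at line 8 remove [vsi,vzgkl,akicb] add [xyc] -> 12 lines: yrqv fuuw pxx gjlv xdhf iwmzz tlfiu nyv jzl xyc ejgz rooht
Hunk 2: at line 2 remove [gjlv,xdhf,iwmzz] add [fszea,fql] -> 11 lines: yrqv fuuw pxx fszea fql tlfiu nyv jzl xyc ejgz rooht
Hunk 3: at line 2 remove [fszea,fql] add [axesb] -> 10 lines: yrqv fuuw pxx axesb tlfiu nyv jzl xyc ejgz rooht
Hunk 4: at line 1 remove [pxx,axesb,tlfiu] add [tpdcf,dmz,qcx] -> 10 lines: yrqv fuuw tpdcf dmz qcx nyv jzl xyc ejgz rooht
Hunk 5: at line 4 remove [nyv] add [wrjs,cof,csk] -> 12 lines: yrqv fuuw tpdcf dmz qcx wrjs cof csk jzl xyc ejgz rooht
Hunk 6: at line 2 remove [dmz,qcx] add [hux,hwg,yzgo] -> 13 lines: yrqv fuuw tpdcf hux hwg yzgo wrjs cof csk jzl xyc ejgz rooht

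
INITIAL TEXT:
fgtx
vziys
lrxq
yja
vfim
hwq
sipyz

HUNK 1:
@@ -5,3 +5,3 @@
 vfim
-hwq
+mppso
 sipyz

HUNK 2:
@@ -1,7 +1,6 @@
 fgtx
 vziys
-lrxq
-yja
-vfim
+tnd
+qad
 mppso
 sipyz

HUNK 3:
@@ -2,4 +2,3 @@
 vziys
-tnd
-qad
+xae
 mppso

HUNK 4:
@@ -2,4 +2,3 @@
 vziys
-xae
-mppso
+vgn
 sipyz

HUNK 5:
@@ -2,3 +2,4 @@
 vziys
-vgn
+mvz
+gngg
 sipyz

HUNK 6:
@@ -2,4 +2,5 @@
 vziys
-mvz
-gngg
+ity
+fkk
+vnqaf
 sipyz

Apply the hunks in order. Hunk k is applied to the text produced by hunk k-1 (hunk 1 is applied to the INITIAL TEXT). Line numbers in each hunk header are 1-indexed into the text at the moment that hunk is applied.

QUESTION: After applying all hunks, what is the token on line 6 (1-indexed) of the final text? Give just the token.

Hunk 1: at line 5 remove [hwq] add [mppso] -> 7 lines: fgtx vziys lrxq yja vfim mppso sipyz
Hunk 2: at line 1 remove [lrxq,yja,vfim] add [tnd,qad] -> 6 lines: fgtx vziys tnd qad mppso sipyz
Hunk 3: at line 2 remove [tnd,qad] add [xae] -> 5 lines: fgtx vziys xae mppso sipyz
Hunk 4: at line 2 remove [xae,mppso] add [vgn] -> 4 lines: fgtx vziys vgn sipyz
Hunk 5: at line 2 remove [vgn] add [mvz,gngg] -> 5 lines: fgtx vziys mvz gngg sipyz
Hunk 6: at line 2 remove [mvz,gngg] add [ity,fkk,vnqaf] -> 6 lines: fgtx vziys ity fkk vnqaf sipyz
Final line 6: sipyz

Answer: sipyz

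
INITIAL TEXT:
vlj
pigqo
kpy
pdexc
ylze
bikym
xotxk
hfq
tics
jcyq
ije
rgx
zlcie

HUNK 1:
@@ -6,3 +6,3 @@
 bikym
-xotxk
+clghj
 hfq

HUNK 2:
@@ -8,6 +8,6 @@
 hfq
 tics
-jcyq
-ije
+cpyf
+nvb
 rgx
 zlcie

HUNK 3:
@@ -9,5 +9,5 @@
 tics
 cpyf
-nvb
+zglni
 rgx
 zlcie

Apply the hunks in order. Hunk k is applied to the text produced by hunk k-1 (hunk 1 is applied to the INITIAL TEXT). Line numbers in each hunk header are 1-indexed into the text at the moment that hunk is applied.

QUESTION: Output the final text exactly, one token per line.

Answer: vlj
pigqo
kpy
pdexc
ylze
bikym
clghj
hfq
tics
cpyf
zglni
rgx
zlcie

Derivation:
Hunk 1: at line 6 remove [xotxk] add [clghj] -> 13 lines: vlj pigqo kpy pdexc ylze bikym clghj hfq tics jcyq ije rgx zlcie
Hunk 2: at line 8 remove [jcyq,ije] add [cpyf,nvb] -> 13 lines: vlj pigqo kpy pdexc ylze bikym clghj hfq tics cpyf nvb rgx zlcie
Hunk 3: at line 9 remove [nvb] add [zglni] -> 13 lines: vlj pigqo kpy pdexc ylze bikym clghj hfq tics cpyf zglni rgx zlcie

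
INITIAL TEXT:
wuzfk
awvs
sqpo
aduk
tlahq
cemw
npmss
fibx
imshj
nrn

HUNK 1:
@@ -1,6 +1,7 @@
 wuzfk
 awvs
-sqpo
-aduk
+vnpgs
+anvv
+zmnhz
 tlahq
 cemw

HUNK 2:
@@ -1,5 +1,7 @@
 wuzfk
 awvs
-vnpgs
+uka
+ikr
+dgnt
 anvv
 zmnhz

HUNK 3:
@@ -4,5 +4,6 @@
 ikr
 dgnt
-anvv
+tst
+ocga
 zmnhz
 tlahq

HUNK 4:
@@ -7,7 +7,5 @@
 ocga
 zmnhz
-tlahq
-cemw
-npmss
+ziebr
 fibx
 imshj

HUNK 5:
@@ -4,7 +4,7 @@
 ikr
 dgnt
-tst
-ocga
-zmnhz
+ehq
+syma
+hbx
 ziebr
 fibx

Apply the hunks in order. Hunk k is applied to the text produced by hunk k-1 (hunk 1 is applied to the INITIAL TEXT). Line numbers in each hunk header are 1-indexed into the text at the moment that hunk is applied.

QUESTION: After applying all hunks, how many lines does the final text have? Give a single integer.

Answer: 12

Derivation:
Hunk 1: at line 1 remove [sqpo,aduk] add [vnpgs,anvv,zmnhz] -> 11 lines: wuzfk awvs vnpgs anvv zmnhz tlahq cemw npmss fibx imshj nrn
Hunk 2: at line 1 remove [vnpgs] add [uka,ikr,dgnt] -> 13 lines: wuzfk awvs uka ikr dgnt anvv zmnhz tlahq cemw npmss fibx imshj nrn
Hunk 3: at line 4 remove [anvv] add [tst,ocga] -> 14 lines: wuzfk awvs uka ikr dgnt tst ocga zmnhz tlahq cemw npmss fibx imshj nrn
Hunk 4: at line 7 remove [tlahq,cemw,npmss] add [ziebr] -> 12 lines: wuzfk awvs uka ikr dgnt tst ocga zmnhz ziebr fibx imshj nrn
Hunk 5: at line 4 remove [tst,ocga,zmnhz] add [ehq,syma,hbx] -> 12 lines: wuzfk awvs uka ikr dgnt ehq syma hbx ziebr fibx imshj nrn
Final line count: 12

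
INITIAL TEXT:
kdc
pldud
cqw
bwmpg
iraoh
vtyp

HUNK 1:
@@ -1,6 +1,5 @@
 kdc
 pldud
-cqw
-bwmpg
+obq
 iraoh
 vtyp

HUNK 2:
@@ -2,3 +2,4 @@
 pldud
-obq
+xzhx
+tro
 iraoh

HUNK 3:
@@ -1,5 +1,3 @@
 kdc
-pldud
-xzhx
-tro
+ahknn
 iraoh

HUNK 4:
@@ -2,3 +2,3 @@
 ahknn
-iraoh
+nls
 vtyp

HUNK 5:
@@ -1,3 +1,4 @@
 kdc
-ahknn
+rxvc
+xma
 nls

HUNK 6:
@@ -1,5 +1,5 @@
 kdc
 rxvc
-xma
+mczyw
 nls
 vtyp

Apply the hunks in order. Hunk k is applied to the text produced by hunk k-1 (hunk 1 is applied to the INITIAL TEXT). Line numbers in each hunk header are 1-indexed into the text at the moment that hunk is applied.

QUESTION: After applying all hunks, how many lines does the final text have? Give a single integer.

Hunk 1: at line 1 remove [cqw,bwmpg] add [obq] -> 5 lines: kdc pldud obq iraoh vtyp
Hunk 2: at line 2 remove [obq] add [xzhx,tro] -> 6 lines: kdc pldud xzhx tro iraoh vtyp
Hunk 3: at line 1 remove [pldud,xzhx,tro] add [ahknn] -> 4 lines: kdc ahknn iraoh vtyp
Hunk 4: at line 2 remove [iraoh] add [nls] -> 4 lines: kdc ahknn nls vtyp
Hunk 5: at line 1 remove [ahknn] add [rxvc,xma] -> 5 lines: kdc rxvc xma nls vtyp
Hunk 6: at line 1 remove [xma] add [mczyw] -> 5 lines: kdc rxvc mczyw nls vtyp
Final line count: 5

Answer: 5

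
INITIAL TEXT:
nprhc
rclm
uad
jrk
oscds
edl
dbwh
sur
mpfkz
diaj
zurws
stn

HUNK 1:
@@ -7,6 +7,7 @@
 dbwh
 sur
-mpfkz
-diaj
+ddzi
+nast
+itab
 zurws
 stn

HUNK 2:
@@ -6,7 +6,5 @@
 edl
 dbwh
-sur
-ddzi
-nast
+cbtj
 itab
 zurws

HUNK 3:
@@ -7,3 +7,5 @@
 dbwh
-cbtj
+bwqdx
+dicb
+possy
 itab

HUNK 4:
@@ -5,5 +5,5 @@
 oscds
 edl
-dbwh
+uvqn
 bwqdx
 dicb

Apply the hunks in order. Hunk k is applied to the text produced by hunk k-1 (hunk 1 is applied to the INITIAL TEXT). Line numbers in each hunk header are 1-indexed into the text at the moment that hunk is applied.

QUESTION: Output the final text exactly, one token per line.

Hunk 1: at line 7 remove [mpfkz,diaj] add [ddzi,nast,itab] -> 13 lines: nprhc rclm uad jrk oscds edl dbwh sur ddzi nast itab zurws stn
Hunk 2: at line 6 remove [sur,ddzi,nast] add [cbtj] -> 11 lines: nprhc rclm uad jrk oscds edl dbwh cbtj itab zurws stn
Hunk 3: at line 7 remove [cbtj] add [bwqdx,dicb,possy] -> 13 lines: nprhc rclm uad jrk oscds edl dbwh bwqdx dicb possy itab zurws stn
Hunk 4: at line 5 remove [dbwh] add [uvqn] -> 13 lines: nprhc rclm uad jrk oscds edl uvqn bwqdx dicb possy itab zurws stn

Answer: nprhc
rclm
uad
jrk
oscds
edl
uvqn
bwqdx
dicb
possy
itab
zurws
stn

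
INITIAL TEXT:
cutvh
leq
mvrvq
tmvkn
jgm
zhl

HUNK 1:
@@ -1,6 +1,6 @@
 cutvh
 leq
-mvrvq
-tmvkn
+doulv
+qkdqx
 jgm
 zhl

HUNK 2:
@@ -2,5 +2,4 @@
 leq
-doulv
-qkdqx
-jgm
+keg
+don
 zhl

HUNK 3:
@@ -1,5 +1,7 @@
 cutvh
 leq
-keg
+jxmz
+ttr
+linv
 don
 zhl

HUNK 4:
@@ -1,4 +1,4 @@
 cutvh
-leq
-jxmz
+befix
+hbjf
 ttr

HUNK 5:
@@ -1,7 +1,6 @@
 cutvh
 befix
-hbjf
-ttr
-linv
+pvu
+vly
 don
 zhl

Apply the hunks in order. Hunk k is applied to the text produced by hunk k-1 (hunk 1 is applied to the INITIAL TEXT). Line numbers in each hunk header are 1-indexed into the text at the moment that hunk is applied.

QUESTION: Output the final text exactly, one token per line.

Hunk 1: at line 1 remove [mvrvq,tmvkn] add [doulv,qkdqx] -> 6 lines: cutvh leq doulv qkdqx jgm zhl
Hunk 2: at line 2 remove [doulv,qkdqx,jgm] add [keg,don] -> 5 lines: cutvh leq keg don zhl
Hunk 3: at line 1 remove [keg] add [jxmz,ttr,linv] -> 7 lines: cutvh leq jxmz ttr linv don zhl
Hunk 4: at line 1 remove [leq,jxmz] add [befix,hbjf] -> 7 lines: cutvh befix hbjf ttr linv don zhl
Hunk 5: at line 1 remove [hbjf,ttr,linv] add [pvu,vly] -> 6 lines: cutvh befix pvu vly don zhl

Answer: cutvh
befix
pvu
vly
don
zhl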